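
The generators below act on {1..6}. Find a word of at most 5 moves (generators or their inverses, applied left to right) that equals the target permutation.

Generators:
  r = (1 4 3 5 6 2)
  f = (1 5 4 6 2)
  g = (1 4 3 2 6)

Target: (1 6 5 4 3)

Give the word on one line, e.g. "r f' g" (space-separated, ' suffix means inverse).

  after g: (1 4 3 2 6)
  after f': (1 5)(2 4 3 6)
  after f': (2 5)(3 4)
  after f': (1 2)(3 5 6 4)
  after f': (1 6 5 4 3)

g f' f' f' f'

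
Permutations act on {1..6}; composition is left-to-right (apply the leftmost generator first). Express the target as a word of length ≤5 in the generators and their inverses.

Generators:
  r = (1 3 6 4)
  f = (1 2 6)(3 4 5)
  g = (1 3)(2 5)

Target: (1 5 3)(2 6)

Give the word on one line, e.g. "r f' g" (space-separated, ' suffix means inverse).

g' f' g r' g

  after g': (1 3)(2 5)
  after f': (1 5)(2 4 3 6)
  after g: (1 2 4)(3 6 5)
  after r': (1 2 6 5)
  after g: (1 5 3)(2 6)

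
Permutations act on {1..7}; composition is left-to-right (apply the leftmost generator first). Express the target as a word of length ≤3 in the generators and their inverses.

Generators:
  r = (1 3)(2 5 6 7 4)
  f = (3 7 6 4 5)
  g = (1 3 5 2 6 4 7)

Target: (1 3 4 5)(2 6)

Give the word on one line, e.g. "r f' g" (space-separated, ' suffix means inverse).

  after f: (3 7 6 4 5)
  after f: (3 6 5 7 4)
  after g: (1 3 4 5)(2 6)

f f g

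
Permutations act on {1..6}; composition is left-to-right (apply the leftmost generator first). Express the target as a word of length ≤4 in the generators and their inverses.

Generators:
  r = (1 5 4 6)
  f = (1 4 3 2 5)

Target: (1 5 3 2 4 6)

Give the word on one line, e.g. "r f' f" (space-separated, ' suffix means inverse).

  after f': (1 5 2 3 4)
  after r': (2 3 5)(4 6)
  after f': (1 5 3 2 4 6)

f' r' f'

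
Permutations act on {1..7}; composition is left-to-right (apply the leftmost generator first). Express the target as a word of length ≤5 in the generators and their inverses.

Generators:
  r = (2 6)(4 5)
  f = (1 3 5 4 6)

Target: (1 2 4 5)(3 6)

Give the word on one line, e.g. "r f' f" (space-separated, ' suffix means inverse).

  after f': (1 6 4 5 3)
  after r: (1 2 6 5 3)
  after f': (1 2 4 5)(3 6)

f' r f'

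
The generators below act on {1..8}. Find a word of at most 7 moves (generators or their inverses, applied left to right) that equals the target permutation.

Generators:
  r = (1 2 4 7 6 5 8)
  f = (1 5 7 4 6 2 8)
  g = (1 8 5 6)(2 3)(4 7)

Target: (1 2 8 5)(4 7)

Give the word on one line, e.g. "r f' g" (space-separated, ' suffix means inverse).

  after r': (1 8 5 6 7 4 2)
  after g: (1 5)(2 8 6 4 3)
  after g: (1 6 7 4 2 5 8)
  after f': (1 4 6 5 2)
  after r': (1 2 8 5)(4 7)

r' g g f' r'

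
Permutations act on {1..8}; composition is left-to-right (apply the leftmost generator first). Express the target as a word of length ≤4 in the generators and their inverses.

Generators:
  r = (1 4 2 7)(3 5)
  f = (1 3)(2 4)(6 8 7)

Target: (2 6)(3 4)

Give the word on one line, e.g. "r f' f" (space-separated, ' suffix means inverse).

f' r' r' f

  after f': (1 3)(2 4)(6 7 8)
  after r': (1 5 3 7 8 6 2)
  after r': (1 3 2 7 8 6 4)
  after f: (2 6)(3 4)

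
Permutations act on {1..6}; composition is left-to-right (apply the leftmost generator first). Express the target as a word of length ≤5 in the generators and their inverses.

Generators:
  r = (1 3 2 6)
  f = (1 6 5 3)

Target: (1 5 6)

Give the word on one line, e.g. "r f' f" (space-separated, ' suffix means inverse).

  after r': (1 6 2 3)
  after f: (1 5 3 6 2)
  after r: (1 5 2 3)
  after r: (1 5 6)

r' f r r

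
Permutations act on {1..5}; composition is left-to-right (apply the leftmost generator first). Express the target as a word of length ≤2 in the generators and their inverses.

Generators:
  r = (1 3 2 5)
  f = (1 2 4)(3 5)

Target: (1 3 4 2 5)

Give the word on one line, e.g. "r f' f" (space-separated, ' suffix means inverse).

r' f'

  after r': (1 5 2 3)
  after f': (1 3 4 2 5)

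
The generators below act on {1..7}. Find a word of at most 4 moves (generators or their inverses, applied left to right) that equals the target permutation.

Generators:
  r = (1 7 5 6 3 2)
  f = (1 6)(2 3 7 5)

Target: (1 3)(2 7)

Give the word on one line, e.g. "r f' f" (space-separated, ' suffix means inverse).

  after f: (1 6)(2 3 7 5)
  after r: (1 3 5)(6 7)
  after f': (1 2 5 6 3 7)
  after r': (1 3)(2 7)

f r f' r'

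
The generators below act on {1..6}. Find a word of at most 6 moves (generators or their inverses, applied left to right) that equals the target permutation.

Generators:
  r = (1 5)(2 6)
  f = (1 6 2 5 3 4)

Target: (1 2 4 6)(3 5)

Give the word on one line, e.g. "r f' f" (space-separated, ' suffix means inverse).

f' r f f f

  after f': (1 4 3 5 2 6)
  after r: (1 4 3)(5 6)
  after f: (2 5)(3 6)
  after f: (1 6 4)(2 3)
  after f: (1 2 4 6)(3 5)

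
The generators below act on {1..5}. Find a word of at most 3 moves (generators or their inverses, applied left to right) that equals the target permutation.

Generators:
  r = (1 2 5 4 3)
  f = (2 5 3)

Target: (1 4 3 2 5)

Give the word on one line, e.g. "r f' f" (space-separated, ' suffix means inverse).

r' r' f'

  after r': (1 3 4 5 2)
  after r': (1 4 2 3 5)
  after f': (1 4 3 2 5)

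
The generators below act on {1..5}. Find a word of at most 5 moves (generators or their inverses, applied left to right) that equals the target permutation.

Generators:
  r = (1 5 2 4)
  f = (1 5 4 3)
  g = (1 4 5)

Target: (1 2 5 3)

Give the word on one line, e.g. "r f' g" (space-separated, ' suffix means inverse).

  after f: (1 5 4 3)
  after f: (1 4)(3 5)
  after r': (1 2 5 3)

f f r'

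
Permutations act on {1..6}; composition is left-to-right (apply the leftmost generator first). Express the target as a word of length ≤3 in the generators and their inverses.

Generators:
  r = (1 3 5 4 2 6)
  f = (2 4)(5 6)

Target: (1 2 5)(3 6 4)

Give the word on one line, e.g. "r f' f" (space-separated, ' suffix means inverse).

  after r': (1 6 2 4 5 3)
  after r': (1 2 5)(3 6 4)

r' r'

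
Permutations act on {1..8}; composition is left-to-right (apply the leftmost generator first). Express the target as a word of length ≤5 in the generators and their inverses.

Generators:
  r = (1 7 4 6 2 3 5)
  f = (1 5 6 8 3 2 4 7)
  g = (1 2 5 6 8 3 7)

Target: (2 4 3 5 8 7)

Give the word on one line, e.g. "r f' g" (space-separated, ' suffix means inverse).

  after g: (1 2 5 6 8 3 7)
  after r: (1 3 4 6 8 5 2)
  after r: (1 5 3 6 8)(2 7 4)
  after f': (2 4 3 5 8 7)

g r r f'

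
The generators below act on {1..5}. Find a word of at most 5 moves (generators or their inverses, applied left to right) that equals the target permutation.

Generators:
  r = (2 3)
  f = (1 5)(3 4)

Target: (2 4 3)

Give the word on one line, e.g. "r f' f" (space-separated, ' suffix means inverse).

f r f' r

  after f: (1 5)(3 4)
  after r: (1 5)(2 3 4)
  after f': (2 4)
  after r: (2 4 3)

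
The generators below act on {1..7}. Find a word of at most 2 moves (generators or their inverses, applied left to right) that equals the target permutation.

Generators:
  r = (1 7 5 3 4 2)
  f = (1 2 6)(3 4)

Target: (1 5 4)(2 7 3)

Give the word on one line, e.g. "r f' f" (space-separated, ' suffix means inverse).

r r

  after r: (1 7 5 3 4 2)
  after r: (1 5 4)(2 7 3)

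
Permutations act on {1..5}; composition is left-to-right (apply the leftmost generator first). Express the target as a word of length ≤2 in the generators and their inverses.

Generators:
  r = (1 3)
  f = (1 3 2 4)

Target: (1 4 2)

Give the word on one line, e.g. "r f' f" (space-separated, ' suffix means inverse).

  after f': (1 4 2 3)
  after r': (1 4 2)

f' r'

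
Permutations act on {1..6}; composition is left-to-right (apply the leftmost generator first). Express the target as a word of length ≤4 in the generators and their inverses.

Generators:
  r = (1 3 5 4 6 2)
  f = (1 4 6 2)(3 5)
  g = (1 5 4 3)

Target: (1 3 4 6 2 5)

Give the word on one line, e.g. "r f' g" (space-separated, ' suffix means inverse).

  after f: (1 4 6 2)(3 5)
  after g: (1 3 4 6 2 5)

f g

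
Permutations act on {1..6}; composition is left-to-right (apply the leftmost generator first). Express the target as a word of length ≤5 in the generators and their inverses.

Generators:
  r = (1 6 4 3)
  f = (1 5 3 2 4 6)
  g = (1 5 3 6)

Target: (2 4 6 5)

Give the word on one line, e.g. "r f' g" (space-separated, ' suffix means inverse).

f r' f'

  after f: (1 5 3 2 4 6)
  after r': (1 5 4)(2 6 3)
  after f': (2 4 6 5)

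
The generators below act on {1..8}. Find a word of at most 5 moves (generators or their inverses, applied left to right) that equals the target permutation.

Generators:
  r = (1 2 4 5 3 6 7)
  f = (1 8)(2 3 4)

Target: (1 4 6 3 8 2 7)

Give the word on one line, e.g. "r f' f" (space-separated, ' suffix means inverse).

  after r: (1 2 4 5 3 6 7)
  after f': (1 4 5 2 3 6 7 8)
  after r: (1 5 4 3 7 8 2 6)
  after r: (1 3)(2 7 8 4 6)
  after f: (1 4 6 3 8 2 7)

r f' r r f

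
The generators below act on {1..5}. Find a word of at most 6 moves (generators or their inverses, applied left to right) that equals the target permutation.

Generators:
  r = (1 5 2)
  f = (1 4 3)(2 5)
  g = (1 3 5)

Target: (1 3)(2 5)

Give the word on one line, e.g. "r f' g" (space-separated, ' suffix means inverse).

r' f' g' g' f'

  after r': (1 2 5)
  after f': (1 5 3 4)
  after g': (1 3 4 5)
  after g': (3 4)
  after f': (1 3)(2 5)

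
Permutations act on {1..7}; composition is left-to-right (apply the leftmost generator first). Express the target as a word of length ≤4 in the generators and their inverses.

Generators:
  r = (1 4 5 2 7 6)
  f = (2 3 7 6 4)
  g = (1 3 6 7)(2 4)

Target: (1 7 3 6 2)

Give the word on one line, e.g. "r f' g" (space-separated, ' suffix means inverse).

  after f: (2 3 7 6 4)
  after g': (1 7 3 6 2)

f g'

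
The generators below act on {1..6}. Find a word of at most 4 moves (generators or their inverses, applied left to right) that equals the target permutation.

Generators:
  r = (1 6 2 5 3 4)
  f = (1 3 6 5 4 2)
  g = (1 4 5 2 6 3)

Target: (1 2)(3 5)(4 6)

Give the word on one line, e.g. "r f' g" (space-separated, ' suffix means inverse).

g' g' g'

  after g': (1 3 6 2 5 4)
  after g': (1 6 5)(2 4 3)
  after g': (1 2)(3 5)(4 6)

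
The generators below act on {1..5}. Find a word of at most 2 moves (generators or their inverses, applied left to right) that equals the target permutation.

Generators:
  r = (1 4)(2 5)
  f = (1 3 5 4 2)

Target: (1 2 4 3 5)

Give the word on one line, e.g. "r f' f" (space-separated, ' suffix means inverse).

r' f

  after r': (1 4)(2 5)
  after f: (1 2 4 3 5)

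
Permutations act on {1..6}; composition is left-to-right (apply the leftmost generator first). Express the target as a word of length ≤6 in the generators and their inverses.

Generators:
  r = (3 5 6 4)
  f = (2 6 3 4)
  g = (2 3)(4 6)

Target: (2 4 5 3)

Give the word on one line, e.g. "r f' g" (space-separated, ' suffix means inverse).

  after r: (3 5 6 4)
  after f': (2 4 6 3 5)
  after r': (2 6 4 5)
  after g: (2 4 5 3)

r f' r' g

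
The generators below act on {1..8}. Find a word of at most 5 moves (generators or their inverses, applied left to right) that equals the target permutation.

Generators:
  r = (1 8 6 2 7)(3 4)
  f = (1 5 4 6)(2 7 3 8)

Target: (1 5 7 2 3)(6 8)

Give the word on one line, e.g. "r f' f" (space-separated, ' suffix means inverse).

f' r r r f

  after f': (1 6 4 5)(2 8 3 7)
  after r: (1 2 6 3)(4 5 8)
  after r: (1 7)(3 8)(4 5 6)
  after r: (2 7 8 4 5)(3 6)
  after f: (1 5 7 2 3)(6 8)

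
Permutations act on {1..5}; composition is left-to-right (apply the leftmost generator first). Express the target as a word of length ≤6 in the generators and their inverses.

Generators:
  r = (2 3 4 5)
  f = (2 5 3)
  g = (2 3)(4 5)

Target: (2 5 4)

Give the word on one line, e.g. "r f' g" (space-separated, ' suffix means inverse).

f' f' g f g

  after f': (2 3 5)
  after f': (2 5 3)
  after g: (2 4 5)
  after f: (2 4 3)
  after g: (2 5 4)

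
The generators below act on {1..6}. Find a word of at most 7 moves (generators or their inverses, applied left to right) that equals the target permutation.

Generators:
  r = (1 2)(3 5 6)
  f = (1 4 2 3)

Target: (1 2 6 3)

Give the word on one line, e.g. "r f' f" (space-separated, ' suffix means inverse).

r' r' f r' f

  after r': (1 2)(3 6 5)
  after r': (3 5 6)
  after f: (1 4 2 3 5 6)
  after r': (1 4)(2 6)
  after f: (1 2 6 3)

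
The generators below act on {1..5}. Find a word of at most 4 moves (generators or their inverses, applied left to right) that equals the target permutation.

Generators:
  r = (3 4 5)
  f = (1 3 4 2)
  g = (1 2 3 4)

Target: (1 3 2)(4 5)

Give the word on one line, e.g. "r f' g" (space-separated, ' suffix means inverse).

  after r: (3 4 5)
  after f: (1 3 2)(4 5)

r f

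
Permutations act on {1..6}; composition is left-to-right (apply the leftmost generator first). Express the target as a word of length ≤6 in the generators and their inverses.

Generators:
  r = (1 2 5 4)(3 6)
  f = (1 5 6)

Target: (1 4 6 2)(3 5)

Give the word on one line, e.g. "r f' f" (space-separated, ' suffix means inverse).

f' f' r f'

  after f': (1 6 5)
  after f': (1 5 6)
  after r: (1 4)(2 5 3 6)
  after f': (1 4 6 2)(3 5)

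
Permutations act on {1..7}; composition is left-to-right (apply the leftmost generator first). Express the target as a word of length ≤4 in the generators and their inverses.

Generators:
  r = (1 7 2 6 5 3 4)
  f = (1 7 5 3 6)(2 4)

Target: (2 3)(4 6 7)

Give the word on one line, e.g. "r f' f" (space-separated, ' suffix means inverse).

  after r: (1 7 2 6 5 3 4)
  after f': (2 3)(4 6 7)

r f'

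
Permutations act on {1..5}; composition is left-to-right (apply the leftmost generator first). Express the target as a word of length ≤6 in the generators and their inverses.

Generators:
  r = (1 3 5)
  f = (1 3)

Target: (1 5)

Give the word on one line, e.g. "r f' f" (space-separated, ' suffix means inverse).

f' r f' f'

  after f': (1 3)
  after r: (1 5)
  after f': (1 5 3)
  after f': (1 5)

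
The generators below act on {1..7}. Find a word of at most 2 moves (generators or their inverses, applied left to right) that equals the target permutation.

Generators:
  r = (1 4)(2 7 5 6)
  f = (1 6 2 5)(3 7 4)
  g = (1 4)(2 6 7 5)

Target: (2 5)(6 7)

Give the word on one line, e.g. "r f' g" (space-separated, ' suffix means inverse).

r r

  after r: (1 4)(2 7 5 6)
  after r: (2 5)(6 7)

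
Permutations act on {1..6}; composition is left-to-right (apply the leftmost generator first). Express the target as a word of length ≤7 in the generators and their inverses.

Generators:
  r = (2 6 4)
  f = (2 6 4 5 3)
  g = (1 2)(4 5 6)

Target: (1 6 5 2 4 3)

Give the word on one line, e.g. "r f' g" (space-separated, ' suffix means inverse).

g' r g f g

  after g': (1 2)(4 6 5)
  after r: (1 6 5 2)
  after g: (1 4 5)
  after f: (1 5)(2 6 4 3)
  after g: (1 6 5 2 4 3)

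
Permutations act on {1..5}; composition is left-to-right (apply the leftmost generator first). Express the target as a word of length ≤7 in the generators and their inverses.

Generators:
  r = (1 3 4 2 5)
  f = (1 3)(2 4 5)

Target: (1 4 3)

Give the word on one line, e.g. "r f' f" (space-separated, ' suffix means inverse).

r' f' f' f' f'

  after r': (1 5 2 4 3)
  after f': (1 4)
  after f': (1 2 5 4 3)
  after f': (1 5 2 4)
  after f': (1 4 3)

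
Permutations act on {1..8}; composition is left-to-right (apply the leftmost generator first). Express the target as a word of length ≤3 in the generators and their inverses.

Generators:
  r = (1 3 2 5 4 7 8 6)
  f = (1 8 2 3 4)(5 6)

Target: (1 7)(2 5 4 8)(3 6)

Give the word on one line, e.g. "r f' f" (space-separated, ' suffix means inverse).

  after f': (1 4 3 2 8)(5 6)
  after r: (1 7 8 3 5)(2 6 4)
  after f': (1 7)(2 5 4 8)(3 6)

f' r f'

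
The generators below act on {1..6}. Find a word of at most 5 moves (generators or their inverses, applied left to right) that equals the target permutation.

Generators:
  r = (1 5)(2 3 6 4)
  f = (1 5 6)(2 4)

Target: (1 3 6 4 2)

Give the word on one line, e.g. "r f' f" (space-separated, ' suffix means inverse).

r r f f r'

  after r: (1 5)(2 3 6 4)
  after r: (2 6)(3 4)
  after f: (1 5 6 4 3 2)
  after f: (1 6 2 5)(3 4)
  after r': (1 3 6 4 2)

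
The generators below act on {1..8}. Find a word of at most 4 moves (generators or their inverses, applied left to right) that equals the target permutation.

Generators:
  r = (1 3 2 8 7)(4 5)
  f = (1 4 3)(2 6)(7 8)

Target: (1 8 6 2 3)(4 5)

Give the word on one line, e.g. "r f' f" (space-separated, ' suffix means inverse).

r' f f f

  after r': (1 7 8 2 3)(4 5)
  after f: (1 8 6 2)(3 4 5)
  after f: (1 7 8 2 4 5)
  after f: (1 8 6 2 3)(4 5)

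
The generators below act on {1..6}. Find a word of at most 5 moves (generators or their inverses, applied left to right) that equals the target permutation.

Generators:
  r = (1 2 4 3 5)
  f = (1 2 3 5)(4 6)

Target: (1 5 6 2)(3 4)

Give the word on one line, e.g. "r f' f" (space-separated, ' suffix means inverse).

r' f r' r' f

  after r': (1 5 3 4 2)
  after f: (3 6 4)
  after r': (1 5 3 6 2)
  after r': (1 3 6)(2 5 4)
  after f: (1 5 6 2)(3 4)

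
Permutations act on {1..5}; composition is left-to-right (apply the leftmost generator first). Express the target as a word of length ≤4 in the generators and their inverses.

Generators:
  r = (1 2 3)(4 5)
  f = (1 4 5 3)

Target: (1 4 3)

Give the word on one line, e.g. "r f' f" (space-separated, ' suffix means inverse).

r r r f

  after r: (1 2 3)(4 5)
  after r: (1 3 2)
  after r: (4 5)
  after f: (1 4 3)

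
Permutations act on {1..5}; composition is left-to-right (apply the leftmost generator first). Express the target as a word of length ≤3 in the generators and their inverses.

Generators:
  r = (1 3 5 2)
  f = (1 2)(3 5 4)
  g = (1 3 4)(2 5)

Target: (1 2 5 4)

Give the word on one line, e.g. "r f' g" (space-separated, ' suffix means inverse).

f' g r

  after f': (1 2)(3 4 5)
  after g: (1 5 4 2 3)
  after r: (1 2 5 4)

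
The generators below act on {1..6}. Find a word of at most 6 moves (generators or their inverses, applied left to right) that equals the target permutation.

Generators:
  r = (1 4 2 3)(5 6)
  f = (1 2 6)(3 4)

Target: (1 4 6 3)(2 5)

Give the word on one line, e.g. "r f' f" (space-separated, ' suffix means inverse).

r f r f r'

  after r: (1 4 2 3)(5 6)
  after f: (1 3 2 4 6 5)
  after r: (4 5)
  after f: (1 2 6)(3 4 5)
  after r': (1 4 6 3)(2 5)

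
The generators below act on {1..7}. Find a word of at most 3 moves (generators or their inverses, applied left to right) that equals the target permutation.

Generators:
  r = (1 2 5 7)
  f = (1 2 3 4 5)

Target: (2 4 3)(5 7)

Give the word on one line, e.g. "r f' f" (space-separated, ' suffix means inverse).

  after r: (1 2 5 7)
  after f': (2 4 3)(5 7)

r f'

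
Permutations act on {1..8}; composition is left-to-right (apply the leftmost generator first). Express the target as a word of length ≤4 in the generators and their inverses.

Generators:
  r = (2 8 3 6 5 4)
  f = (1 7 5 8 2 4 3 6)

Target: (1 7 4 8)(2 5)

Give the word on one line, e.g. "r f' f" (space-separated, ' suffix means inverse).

r r f r

  after r: (2 8 3 6 5 4)
  after r: (2 3 5)(4 8 6)
  after f: (1 7 5 4 2 6 3 8)
  after r: (1 7 4 8)(2 5)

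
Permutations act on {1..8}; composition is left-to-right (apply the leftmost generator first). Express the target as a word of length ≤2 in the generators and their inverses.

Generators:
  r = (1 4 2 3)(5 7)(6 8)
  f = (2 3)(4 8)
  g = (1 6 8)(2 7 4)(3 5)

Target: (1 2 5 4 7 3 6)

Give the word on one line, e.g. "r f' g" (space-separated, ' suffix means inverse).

r g

  after r: (1 4 2 3)(5 7)(6 8)
  after g: (1 2 5 4 7 3 6)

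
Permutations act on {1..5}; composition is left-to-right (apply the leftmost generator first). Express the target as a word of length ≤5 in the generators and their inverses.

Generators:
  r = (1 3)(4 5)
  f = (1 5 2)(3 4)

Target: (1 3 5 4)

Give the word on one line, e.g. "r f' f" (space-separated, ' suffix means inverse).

  after f': (1 2 5)(3 4)
  after f': (1 5 2)
  after f': (3 4)
  after r': (1 3 5 4)

f' f' f' r'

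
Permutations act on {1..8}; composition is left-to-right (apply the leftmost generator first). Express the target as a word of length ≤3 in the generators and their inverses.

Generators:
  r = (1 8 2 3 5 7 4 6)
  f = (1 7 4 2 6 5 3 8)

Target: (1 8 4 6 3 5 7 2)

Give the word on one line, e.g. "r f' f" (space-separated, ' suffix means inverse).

  after f': (1 8 3 5 6 2 4 7)
  after r': (2 7 6 8)(4 5)
  after f': (1 8 4 6 3 5 7 2)

f' r' f'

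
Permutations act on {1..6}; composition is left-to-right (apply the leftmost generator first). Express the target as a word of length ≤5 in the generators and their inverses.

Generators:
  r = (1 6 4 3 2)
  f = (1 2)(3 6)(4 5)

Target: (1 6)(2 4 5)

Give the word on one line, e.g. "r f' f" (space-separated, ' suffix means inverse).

  after f: (1 2)(3 6)(4 5)
  after r': (1 3)(4 5 6)
  after r': (1 4 5)(2 3)
  after r': (1 6)(2 4 5)

f r' r' r'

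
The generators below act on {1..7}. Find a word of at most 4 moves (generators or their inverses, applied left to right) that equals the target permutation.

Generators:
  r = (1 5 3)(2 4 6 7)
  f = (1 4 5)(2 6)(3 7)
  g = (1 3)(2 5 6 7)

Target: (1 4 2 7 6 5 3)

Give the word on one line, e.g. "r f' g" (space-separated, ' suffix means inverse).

  after f': (1 5 4)(2 6)(3 7)
  after f': (1 4 5)
  after g': (1 4 2 7 6 5 3)

f' f' g'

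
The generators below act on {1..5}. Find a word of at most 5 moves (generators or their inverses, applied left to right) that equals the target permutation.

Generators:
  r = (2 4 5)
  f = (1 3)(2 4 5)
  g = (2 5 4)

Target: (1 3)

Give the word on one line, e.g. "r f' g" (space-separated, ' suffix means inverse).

r' f g g r'

  after r': (2 5 4)
  after f: (1 3)
  after g: (1 3)(2 5 4)
  after g: (1 3)(2 4 5)
  after r': (1 3)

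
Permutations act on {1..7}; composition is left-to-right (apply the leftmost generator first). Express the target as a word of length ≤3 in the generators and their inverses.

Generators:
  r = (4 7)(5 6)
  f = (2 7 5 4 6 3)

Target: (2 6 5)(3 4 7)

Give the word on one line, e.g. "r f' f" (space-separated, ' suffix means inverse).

  after f': (2 3 6 4 5 7)
  after f': (2 6 5)(3 4 7)

f' f'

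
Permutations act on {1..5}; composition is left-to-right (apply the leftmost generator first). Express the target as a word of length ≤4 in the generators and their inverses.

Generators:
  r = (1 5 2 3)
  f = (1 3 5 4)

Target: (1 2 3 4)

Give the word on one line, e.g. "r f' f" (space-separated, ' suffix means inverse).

  after r: (1 5 2 3)
  after f': (1 3 4 5 2)
  after r': (1 2 3 4)

r f' r'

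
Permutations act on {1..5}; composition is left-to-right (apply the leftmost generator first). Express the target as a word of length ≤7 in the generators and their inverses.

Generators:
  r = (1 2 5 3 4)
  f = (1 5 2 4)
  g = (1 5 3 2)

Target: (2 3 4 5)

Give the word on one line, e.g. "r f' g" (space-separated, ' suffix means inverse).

  after f: (1 5 2 4)
  after g: (1 3 2 4 5)
  after f': (1 3 5 4)
  after g': (1 5 4 2 3)
  after f': (2 3 4 5)

f g f' g' f'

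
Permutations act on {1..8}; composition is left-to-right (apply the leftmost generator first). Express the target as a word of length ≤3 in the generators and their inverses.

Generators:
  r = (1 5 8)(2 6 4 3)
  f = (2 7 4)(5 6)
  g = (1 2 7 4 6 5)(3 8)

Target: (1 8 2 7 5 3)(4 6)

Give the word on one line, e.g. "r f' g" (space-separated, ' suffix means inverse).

  after f': (2 4 7)(5 6)
  after g': (1 5 4 2 7)(3 8)
  after r: (1 8 2 7 5 3)(4 6)

f' g' r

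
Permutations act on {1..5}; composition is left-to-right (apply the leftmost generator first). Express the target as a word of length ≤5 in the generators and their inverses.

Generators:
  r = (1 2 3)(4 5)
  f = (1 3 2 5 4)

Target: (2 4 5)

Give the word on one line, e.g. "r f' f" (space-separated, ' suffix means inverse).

  after r: (1 2 3)(4 5)
  after r: (1 3 2)
  after f': (2 4 5)

r r f'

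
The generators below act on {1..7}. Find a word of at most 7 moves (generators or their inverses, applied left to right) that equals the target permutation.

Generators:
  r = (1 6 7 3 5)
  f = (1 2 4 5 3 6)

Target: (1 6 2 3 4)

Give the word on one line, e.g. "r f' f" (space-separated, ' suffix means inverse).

  after r': (1 5 3 7 6)
  after r': (1 3 6 5 7)
  after f': (1 5 7 6 4 2)
  after r: (2 6 4)(3 5)
  after f': (1 6 2 3 4)

r' r' f' r f'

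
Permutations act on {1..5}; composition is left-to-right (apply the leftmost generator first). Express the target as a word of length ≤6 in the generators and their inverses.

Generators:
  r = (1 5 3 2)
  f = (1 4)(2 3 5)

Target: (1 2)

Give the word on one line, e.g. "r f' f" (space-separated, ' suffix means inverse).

  after f': (1 4)(2 5 3)
  after f': (2 3 5)
  after f': (1 4)
  after f': (2 5 3)
  after r': (1 2)

f' f' f' f' r'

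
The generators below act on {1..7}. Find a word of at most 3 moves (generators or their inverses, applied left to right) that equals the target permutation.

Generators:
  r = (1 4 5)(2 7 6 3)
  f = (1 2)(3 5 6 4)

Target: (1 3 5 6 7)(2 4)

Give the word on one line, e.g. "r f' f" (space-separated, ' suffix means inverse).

r' f'

  after r': (1 5 4)(2 3 6 7)
  after f': (1 3 5 6 7)(2 4)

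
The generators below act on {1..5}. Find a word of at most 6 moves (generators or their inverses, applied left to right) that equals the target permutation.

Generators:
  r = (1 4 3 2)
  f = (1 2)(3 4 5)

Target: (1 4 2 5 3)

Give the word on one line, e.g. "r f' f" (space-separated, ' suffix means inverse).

r' r' f' f'

  after r': (1 2 3 4)
  after r': (1 3)(2 4)
  after f': (1 5 4)(2 3)
  after f': (1 4 2 5 3)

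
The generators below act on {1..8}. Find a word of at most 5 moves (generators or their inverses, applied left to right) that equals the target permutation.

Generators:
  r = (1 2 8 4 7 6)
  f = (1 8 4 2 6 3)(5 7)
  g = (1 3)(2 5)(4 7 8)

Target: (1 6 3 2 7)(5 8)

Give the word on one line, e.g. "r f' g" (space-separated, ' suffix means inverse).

g' f r' g' g'

  after g': (1 3)(2 5)(4 8 7)
  after f: (2 7)(3 8 5 6)
  after r': (1 6 3 2 4 8 5 7)
  after g': (1 6)(2 8)(3 5 4 7)
  after g': (1 6 3 2 7)(5 8)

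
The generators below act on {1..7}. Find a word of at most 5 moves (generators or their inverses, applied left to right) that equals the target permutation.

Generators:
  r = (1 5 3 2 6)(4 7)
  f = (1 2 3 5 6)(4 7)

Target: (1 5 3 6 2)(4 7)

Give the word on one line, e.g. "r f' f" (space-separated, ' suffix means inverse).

  after f: (1 2 3 5 6)(4 7)
  after r': (1 3)(2 5)
  after r': (1 5 3 6 2)(4 7)

f r' r'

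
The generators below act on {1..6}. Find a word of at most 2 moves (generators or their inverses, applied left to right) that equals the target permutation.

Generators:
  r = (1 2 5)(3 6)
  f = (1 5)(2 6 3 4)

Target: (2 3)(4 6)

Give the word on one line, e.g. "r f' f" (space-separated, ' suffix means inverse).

  after f': (1 5)(2 4 3 6)
  after f': (2 3)(4 6)

f' f'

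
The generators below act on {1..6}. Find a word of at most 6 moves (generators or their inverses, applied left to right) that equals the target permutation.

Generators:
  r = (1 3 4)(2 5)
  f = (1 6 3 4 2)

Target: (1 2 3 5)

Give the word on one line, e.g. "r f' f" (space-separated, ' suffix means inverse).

f' f' f' r f

  after f': (1 2 4 3 6)
  after f': (1 4 6 2 3)
  after f': (1 3 2 6 4)
  after r: (1 4 3 5 2 6)
  after f: (1 2 3 5)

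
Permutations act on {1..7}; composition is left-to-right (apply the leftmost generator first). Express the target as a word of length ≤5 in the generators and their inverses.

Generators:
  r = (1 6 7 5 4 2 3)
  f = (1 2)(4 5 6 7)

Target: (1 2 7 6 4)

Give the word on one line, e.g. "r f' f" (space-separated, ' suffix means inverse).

r' f r'

  after r': (1 3 2 4 5 7 6)
  after f: (1 3)(2 5 4 6)
  after r': (1 2 7 6 4)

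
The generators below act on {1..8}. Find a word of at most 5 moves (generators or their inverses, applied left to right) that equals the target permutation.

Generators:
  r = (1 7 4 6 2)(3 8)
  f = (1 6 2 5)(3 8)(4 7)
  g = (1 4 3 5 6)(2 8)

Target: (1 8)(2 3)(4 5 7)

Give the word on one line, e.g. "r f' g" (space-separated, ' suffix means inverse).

g' g' g' r

  after g': (1 6 5 3 4)(2 8)
  after g': (1 5 4 6 3)
  after g': (1 3 6 4 5)(2 8)
  after r: (1 8)(2 3)(4 5 7)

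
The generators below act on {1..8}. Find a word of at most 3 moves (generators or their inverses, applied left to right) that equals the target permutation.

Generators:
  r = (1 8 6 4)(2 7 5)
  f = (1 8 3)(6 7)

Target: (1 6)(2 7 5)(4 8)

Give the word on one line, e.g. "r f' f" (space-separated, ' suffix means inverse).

  after r': (1 4 6 8)(2 5 7)
  after r': (1 6)(2 7 5)(4 8)

r' r'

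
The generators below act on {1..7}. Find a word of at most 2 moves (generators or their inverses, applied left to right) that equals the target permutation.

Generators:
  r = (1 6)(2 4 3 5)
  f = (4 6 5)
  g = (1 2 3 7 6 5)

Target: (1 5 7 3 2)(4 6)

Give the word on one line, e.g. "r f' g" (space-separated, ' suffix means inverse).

  after f': (4 5 6)
  after g': (1 5 7 3 2)(4 6)

f' g'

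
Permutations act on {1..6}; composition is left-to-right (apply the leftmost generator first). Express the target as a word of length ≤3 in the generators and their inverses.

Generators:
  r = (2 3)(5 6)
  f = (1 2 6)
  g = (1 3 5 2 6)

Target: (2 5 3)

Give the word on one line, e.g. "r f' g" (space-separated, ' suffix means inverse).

g r' f'

  after g: (1 3 5 2 6)
  after r': (1 2 5 3 6)
  after f': (2 5 3)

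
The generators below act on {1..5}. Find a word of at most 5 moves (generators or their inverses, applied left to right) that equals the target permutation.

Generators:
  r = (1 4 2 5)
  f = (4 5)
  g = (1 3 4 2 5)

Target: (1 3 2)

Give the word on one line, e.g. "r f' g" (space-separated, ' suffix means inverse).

f g r

  after f: (4 5)
  after g: (1 3 4)(2 5)
  after r: (1 3 2)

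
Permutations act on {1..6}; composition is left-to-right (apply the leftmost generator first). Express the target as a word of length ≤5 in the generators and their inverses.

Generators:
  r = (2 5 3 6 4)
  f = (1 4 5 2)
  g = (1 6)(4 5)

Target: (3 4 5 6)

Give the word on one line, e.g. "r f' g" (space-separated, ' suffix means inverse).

r' g' f g'

  after r': (2 4 6 3 5)
  after g': (1 6 3 4)(2 5)
  after f: (1 6 3 5)
  after g': (3 4 5 6)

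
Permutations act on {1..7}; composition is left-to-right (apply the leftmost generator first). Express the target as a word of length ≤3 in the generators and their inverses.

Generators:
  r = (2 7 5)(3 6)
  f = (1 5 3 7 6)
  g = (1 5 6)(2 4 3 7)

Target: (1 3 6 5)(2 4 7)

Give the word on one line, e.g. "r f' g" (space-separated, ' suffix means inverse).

  after g: (1 5 6)(2 4 3 7)
  after f: (1 3 6 5)(2 4 7)

g f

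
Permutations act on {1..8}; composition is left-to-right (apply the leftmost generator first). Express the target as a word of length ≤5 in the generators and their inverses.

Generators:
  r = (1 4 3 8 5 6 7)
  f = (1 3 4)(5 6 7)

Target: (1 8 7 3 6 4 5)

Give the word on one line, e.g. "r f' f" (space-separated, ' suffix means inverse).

  after r: (1 4 3 8 5 6 7)
  after r: (1 3 5 7 4 8 6)
  after r: (1 8 7 3 6 4 5)

r r r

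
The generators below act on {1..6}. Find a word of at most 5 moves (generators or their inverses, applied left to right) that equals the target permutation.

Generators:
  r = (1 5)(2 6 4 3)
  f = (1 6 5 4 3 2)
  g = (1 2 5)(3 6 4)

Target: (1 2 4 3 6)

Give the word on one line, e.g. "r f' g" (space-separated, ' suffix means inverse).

g' r' f f g'

  after g': (1 5 2)(3 4 6)
  after r': (2 5 3 6 4)
  after f: (1 6 3 5 2 4)
  after f: (1 5)(2 3 4 6)
  after g': (1 2 4 3 6)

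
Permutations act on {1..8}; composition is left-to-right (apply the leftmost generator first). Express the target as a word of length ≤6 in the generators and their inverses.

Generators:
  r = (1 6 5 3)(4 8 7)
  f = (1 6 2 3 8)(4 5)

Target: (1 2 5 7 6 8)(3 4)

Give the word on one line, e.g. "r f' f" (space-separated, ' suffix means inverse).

f r' f f

  after f: (1 6 2 3 8)(4 5)
  after r': (2 5 7 8 3 4 6)
  after f: (1 6 3 5 7)(2 4)
  after f: (1 2 5 7 6 8)(3 4)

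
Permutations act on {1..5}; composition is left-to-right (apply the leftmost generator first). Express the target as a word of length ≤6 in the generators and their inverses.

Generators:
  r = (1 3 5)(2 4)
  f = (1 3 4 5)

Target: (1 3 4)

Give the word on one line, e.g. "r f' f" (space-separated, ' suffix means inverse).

  after r: (1 3 5)(2 4)
  after r: (1 5 3)
  after f': (1 4 3 5)
  after f': (1 3 4)

r r f' f'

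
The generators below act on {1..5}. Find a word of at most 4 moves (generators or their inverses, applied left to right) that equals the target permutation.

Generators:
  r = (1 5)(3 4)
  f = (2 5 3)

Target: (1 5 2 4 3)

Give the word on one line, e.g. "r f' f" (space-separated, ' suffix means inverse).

f f r

  after f: (2 5 3)
  after f: (2 3 5)
  after r: (1 5 2 4 3)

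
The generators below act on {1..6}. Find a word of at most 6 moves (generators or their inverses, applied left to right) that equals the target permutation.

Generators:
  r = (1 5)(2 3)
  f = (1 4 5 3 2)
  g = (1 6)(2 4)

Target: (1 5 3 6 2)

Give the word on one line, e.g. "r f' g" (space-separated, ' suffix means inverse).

  after g: (1 6)(2 4)
  after f': (1 6 2)(3 5 4)
  after r': (1 6 3)(2 5 4)
  after g: (2 5)(3 6)
  after r: (1 5 3 6 2)

g f' r' g r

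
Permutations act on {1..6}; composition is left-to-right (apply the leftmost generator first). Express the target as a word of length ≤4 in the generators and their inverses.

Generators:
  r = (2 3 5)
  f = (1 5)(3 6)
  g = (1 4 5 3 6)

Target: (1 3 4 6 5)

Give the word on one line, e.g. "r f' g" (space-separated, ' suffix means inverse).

g' g'

  after g': (1 6 3 5 4)
  after g': (1 3 4 6 5)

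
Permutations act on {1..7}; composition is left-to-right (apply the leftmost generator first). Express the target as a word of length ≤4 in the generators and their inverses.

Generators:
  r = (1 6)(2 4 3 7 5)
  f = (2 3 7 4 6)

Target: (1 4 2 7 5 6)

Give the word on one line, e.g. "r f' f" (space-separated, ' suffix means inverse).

  after r: (1 6)(2 4 3 7 5)
  after f': (1 4 2 7 5 6)

r f'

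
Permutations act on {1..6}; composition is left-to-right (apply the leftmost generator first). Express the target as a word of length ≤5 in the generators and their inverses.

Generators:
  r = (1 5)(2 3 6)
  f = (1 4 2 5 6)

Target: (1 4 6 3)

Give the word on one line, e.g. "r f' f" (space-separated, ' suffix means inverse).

r' f f f

  after r': (1 5)(2 6 3)
  after f: (1 6 3 5 4 2)
  after f: (2 4 5)(3 6)
  after f: (1 4 6 3)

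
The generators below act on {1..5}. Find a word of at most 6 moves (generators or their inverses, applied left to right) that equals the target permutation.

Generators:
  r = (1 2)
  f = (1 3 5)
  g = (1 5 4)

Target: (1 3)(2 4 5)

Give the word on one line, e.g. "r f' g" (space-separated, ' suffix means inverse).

g' r' g' f'

  after g': (1 4 5)
  after r': (1 4 5 2)
  after g': (1 5 2 4)
  after f': (1 3)(2 4 5)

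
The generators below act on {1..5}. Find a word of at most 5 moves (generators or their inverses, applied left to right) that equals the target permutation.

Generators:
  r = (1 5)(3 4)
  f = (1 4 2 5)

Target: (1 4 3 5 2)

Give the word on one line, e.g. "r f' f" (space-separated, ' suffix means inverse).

  after r: (1 5)(3 4)
  after f: (2 5 4 3)
  after f: (1 4 3 5 2)
  after r: (1 3)(2 5)
  after r: (1 4 3 5 2)

r f f r r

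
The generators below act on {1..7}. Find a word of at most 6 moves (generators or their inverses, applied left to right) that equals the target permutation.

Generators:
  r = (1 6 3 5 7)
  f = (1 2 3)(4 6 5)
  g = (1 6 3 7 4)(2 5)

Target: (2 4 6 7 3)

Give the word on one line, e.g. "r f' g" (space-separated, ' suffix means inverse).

  after f: (1 2 3)(4 6 5)
  after g: (1 5)(2 7 4 3 6)
  after f': (1 6)(2 7 5 3 4)
  after f': (1 4)(2 7 6 3 5)
  after g: (2 4 6 7 3)

f g f' f' g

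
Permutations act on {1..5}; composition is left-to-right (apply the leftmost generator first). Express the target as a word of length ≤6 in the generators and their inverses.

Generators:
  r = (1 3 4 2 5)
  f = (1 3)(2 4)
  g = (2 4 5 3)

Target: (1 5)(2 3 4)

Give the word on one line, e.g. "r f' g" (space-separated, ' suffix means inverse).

g f' f' r'

  after g: (2 4 5 3)
  after f': (1 3 4 5)
  after f': (2 4 5 3)
  after r': (1 5)(2 3 4)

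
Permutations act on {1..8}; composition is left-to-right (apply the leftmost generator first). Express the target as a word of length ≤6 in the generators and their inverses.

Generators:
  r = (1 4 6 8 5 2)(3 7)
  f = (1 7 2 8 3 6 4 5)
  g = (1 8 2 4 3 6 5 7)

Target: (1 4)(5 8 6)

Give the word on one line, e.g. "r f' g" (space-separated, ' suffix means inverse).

  after f: (1 7 2 8 3 6 4 5)
  after r: (1 3 8 7)(2 5 4)
  after r: (1 7 4)(3 5 6 8)
  after g': (1 5 3 6)(2 8 4 7)
  after f': (1 4)(5 8 6)

f r r g' f'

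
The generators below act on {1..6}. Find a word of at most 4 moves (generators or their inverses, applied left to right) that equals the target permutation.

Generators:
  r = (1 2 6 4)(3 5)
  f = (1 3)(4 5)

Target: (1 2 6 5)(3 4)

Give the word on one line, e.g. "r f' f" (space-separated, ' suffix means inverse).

  after r': (1 4 6 2)(3 5)
  after r': (1 6)(2 4)
  after r': (1 2 6 4)(3 5)
  after f': (1 2 6 5)(3 4)

r' r' r' f'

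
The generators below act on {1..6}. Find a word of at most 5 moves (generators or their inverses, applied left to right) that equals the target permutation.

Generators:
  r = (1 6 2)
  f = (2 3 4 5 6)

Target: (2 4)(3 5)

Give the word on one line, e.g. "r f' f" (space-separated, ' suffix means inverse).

  after f: (2 3 4 5 6)
  after r: (1 6)(2 3 4 5)
  after f: (1 2 4 6)(3 5)
  after r: (2 4)(3 5)

f r f r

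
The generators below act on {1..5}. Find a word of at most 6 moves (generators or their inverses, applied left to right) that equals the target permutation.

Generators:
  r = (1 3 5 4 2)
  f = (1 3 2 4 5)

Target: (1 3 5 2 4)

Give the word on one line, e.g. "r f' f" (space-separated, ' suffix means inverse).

f' r r r f

  after f': (1 5 4 2 3)
  after r: (1 4)(2 5)
  after r: (1 2 4 3 5)
  after r: (3 4 5)
  after f: (1 3 5 2 4)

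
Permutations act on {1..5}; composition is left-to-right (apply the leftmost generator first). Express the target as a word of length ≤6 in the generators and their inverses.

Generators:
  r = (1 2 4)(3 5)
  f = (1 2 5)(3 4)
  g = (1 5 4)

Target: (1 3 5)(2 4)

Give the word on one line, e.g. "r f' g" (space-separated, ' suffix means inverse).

  after g': (1 4 5)
  after r': (1 2)(3 5 4)
  after f: (1 5 3)
  after r': (1 3 4 2)
  after g': (1 3 5)(2 4)

g' r' f r' g'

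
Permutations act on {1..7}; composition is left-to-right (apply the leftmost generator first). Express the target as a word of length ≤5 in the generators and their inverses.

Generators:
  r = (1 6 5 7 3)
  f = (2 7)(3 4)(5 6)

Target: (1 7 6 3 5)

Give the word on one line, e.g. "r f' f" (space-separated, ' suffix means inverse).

  after r: (1 6 5 7 3)
  after r: (1 5 3 6 7)
  after r: (1 7 6 3 5)

r r r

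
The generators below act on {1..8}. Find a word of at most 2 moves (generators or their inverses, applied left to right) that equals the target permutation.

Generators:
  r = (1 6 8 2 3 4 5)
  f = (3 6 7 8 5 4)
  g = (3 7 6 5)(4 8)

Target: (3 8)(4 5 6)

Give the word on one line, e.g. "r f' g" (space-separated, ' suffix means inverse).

  after g: (3 7 6 5)(4 8)
  after f: (3 8)(4 5 6)

g f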